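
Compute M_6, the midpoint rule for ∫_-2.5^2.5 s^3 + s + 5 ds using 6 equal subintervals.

Δs = (2.5 − (-2.5))/6 = 5/6.
Midpoints: -25/12, -1.25, -5/12, 5/12, 1.25, 25/12.
f(-25/12) = -10585/1728, f(-1.25) = 1.796875, f(-5/12) = 7795/1728, f(5/12) = 9485/1728, f(1.25) = 8.203125, f(25/12) = 27865/1728.
Sum = Δs · [f(-25/12) + f(-1.25) + f(-5/12) + ...].
Sum = 25.

25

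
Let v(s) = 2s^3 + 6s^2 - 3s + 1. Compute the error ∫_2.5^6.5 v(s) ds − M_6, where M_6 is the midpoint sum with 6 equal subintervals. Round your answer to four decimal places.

Exact integral: ∫_2.5^6.5 v(s) ds = 1341.
M_6 ≈ 1336.111111.
Error ≈ 1341 − 1336.111111 ≈ 4.8889.

4.8889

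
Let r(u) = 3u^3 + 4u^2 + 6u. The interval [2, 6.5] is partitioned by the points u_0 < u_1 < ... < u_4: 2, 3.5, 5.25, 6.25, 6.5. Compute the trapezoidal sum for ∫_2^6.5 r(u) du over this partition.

1861.4140625

Subinterval widths: 1.5, 1.75, 1, 0.25.
r(2) = 52, r(3.5) = 198.625, r(5.25) = 575.859375, r(6.25) = 926.171875, r(6.5) = 1031.875.
On each subinterval the trapezoid contributes (Δu_i/2)·[r(u_{i-1}) + r(u_i)].
Sum = 1861.4140625.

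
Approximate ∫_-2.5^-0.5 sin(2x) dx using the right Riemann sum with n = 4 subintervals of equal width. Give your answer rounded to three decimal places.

-0.568

Δx = (-0.5 − (-2.5))/4 = 0.5.
Right endpoints: -2, -1.5, -1, -0.5.
f(-2) ≈ 0.757, f(-1.5) ≈ -0.141, f(-1) ≈ -0.909, f(-0.5) ≈ -0.841.
Sum = Δx · [f(-2) + f(-1.5) + f(-1) + f(-0.5)].
Sum ≈ -0.568.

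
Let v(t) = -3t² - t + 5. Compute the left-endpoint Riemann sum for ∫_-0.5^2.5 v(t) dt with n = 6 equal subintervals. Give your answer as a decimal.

1.125

Δt = (2.5 − (-0.5))/6 = 0.5.
Left endpoints: -0.5, 0, 0.5, 1, 1.5, 2.
v(-0.5) = 4.75, v(0) = 5, v(0.5) = 3.75, v(1) = 1, v(1.5) = -3.25, v(2) = -9.
Sum = Δt · [v(-0.5) + v(0) + v(0.5) + ...].
Sum = 1.125.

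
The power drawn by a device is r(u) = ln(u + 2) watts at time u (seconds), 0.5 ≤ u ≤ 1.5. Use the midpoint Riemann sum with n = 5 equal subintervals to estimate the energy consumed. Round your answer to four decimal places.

1.0941

Δu = (1.5 − 0.5)/5 = 0.2.
Midpoints: 0.6, 0.8, 1, 1.2, 1.4.
r(0.6) ≈ 0.9555, r(0.8) ≈ 1.0296, r(1) ≈ 1.0986, r(1.2) ≈ 1.1632, r(1.4) ≈ 1.2238.
Sum = Δu · [r(0.6) + r(0.8) + r(1) + r(1.2) + r(1.4)].
Sum ≈ 1.0941.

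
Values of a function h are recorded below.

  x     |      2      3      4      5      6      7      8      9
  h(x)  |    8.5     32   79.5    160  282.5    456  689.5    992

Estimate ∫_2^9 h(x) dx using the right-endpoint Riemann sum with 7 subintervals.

Δx = 1.
Sum = 1·[32 + 79.5 + 160 + 282.5 + 456 + 689.5 + 992] = 2691.5.

2691.5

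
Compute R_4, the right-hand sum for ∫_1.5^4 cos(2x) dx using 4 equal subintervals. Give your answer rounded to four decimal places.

0.6313

Δx = (4 − 1.5)/4 = 0.625.
Right endpoints: 2.125, 2.75, 3.375, 4.
f(2.125) ≈ -0.4461, f(2.75) ≈ 0.7087, f(3.375) ≈ 0.8930, f(4) ≈ -0.1455.
Sum = Δx · [f(2.125) + f(2.75) + f(3.375) + f(4)].
Sum ≈ 0.6313.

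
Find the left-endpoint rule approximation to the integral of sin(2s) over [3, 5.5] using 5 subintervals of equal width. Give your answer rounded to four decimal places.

0.6175

Δs = (5.5 − 3)/5 = 0.5.
Left endpoints: 3, 3.5, 4, 4.5, 5.
f(3) ≈ -0.2794, f(3.5) ≈ 0.6570, f(4) ≈ 0.9894, f(4.5) ≈ 0.4121, f(5) ≈ -0.5440.
Sum = Δs · [f(3) + f(3.5) + f(4) + f(4.5) + f(5)].
Sum ≈ 0.6175.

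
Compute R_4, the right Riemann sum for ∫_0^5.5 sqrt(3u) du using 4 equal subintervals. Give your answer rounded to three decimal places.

17.164

Δu = (5.5 − 0)/4 = 1.375.
Right endpoints: 1.375, 2.75, 4.125, 5.5.
f(1.375) ≈ 2.031, f(2.75) ≈ 2.872, f(4.125) ≈ 3.518, f(5.5) ≈ 4.062.
Sum = Δu · [f(1.375) + f(2.75) + f(4.125) + f(5.5)].
Sum ≈ 17.164.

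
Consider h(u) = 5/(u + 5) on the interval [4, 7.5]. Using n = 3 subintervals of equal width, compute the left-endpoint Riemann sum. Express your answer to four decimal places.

Δu = (7.5 − 4)/3 = 7/6.
Left endpoints: 4, 31/6, 19/3.
h(4) = 5/9, h(31/6) = 30/61, h(19/3) = 15/34.
Sum = Δu · [h(4) + h(31/6) + h(19/3)].
Sum ≈ 1.7366.

1.7366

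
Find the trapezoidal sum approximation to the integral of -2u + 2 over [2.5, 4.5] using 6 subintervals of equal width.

-10

Δu = (4.5 − 2.5)/6 = 1/3.
f(2.5) = -3, f(17/6) = -11/3, f(19/6) = -13/3, f(3.5) = -5, f(23/6) = -17/3, f(25/6) = -19/3, f(4.5) = -7.
T_6 = (Δu/2)·[f(u_0) + 2f(u_1) + ... + 2f(u_{5}) + f(u_6)].
Sum = -10.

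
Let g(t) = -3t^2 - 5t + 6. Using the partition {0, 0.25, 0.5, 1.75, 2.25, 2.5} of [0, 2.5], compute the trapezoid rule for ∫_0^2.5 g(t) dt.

Subinterval widths: 0.25, 0.25, 1.25, 0.5, 0.25.
g(0) = 6, g(0.25) = 4.5625, g(0.5) = 2.75, g(1.75) = -11.9375, g(2.25) = -20.4375, g(2.5) = -25.25.
On each subinterval the trapezoid contributes (Δt_i/2)·[g(t_{i-1}) + g(t_i)].
Sum = -17.3125.

-17.3125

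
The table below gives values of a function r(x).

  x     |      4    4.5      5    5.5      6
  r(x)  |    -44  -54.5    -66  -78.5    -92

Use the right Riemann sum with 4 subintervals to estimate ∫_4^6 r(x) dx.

-145.5

Δx = 0.5.
Sum = 0.5·[(-54.5) + (-66) + (-78.5) + (-92)] = -145.5.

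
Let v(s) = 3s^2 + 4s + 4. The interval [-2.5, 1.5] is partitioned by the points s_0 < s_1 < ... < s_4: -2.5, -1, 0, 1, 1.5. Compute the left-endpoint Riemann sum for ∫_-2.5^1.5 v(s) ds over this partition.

Subinterval widths: 1.5, 1, 1, 0.5.
Left endpoints: -2.5, -1, 0, 1.
v(-2.5) = 12.75, v(-1) = 3, v(0) = 4, v(1) = 11.
Sum = Σ Δs_i · v(s_i).
Sum = 31.625.

31.625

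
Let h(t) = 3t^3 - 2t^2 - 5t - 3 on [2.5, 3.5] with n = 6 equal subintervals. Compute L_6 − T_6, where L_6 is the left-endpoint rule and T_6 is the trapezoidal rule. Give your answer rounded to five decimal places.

-5.39583

L_6 ≈ 41.8032407.
T_6 ≈ 47.1990741.
L_6 − T_6 ≈ -5.39583.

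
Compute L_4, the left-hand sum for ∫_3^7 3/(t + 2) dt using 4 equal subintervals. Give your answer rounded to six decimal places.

1.903571

Δt = (7 − 3)/4 = 1.
Left endpoints: 3, 4, 5, 6.
f(3) = 0.6, f(4) = 0.5, f(5) = 3/7, f(6) = 0.375.
Sum = Δt · [f(3) + f(4) + f(5) + f(6)].
Sum ≈ 1.903571.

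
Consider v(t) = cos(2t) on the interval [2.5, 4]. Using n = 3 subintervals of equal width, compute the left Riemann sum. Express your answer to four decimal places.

0.9989

Δt = (4 − 2.5)/3 = 0.5.
Left endpoints: 2.5, 3, 3.5.
v(2.5) ≈ 0.2837, v(3) ≈ 0.9602, v(3.5) ≈ 0.7539.
Sum = Δt · [v(2.5) + v(3) + v(3.5)].
Sum ≈ 0.9989.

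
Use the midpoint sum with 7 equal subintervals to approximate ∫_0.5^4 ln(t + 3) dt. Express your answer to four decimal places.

5.7382

Δt = (4 − 0.5)/7 = 0.5.
Midpoints: 0.75, 1.25, 1.75, 2.25, 2.75, 3.25, 3.75.
f(0.75) ≈ 1.3218, f(1.25) ≈ 1.4469, f(1.75) ≈ 1.5581, f(2.25) ≈ 1.6582, f(2.75) ≈ 1.7492, f(3.25) ≈ 1.8326, f(3.75) ≈ 1.9095.
Sum = Δt · [f(0.75) + f(1.25) + f(1.75) + ...].
Sum ≈ 5.7382.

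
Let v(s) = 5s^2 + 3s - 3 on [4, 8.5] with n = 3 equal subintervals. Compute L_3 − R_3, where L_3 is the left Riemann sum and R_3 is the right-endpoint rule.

L_3 = 775.125.
R_3 = 1217.25.
L_3 − R_3 = -442.125.

-442.125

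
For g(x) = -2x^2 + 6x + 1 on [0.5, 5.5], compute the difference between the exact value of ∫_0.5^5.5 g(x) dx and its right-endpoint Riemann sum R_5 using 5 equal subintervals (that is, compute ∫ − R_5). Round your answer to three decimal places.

16.667

Exact integral: ∫_0.5^5.5 g(x) dx ≈ -15.83333.
R_5 = -32.5.
Error ≈ -15.83333 − (-32.5) ≈ 16.667.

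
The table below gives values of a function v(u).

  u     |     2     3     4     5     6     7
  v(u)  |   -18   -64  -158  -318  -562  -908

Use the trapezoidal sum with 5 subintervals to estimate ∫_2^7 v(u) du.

Δu = 1.
T_5 = (1/2)·[(-18) + 2·(-64) + 2·(-158) + 2·(-318) + 2·(-562) + (-908)] = -1565.

-1565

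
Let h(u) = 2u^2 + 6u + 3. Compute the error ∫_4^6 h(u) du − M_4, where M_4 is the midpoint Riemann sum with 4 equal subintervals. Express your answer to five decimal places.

0.08333

Exact integral: ∫_4^6 h(u) du ≈ 167.3333333.
M_4 = 167.25.
Error ≈ 167.3333333 − 167.25 ≈ 0.08333.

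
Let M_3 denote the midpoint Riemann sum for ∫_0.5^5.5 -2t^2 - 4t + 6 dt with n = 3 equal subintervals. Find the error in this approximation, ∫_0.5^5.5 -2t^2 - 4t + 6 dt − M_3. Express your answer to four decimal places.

Exact integral: ∫_0.5^5.5 f(t) dt ≈ -140.833333.
M_3 ≈ -138.518519.
Error ≈ -140.833333 − (-138.518519) ≈ -2.3148.

-2.3148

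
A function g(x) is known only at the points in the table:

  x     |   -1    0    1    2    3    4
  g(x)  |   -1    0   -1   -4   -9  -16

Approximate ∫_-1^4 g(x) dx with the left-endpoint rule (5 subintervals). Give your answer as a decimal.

Δx = 1.
Sum = 1·[(-1) + 0 + (-1) + (-4) + (-9)] = -15.

-15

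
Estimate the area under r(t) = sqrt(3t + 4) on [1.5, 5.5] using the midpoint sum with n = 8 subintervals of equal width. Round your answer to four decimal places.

Δt = (5.5 − 1.5)/8 = 0.5.
Midpoints: 1.75, 2.25, 2.75, 3.25, 3.75, 4.25, 4.75, 5.25.
r(1.75) ≈ 3.0414, r(2.25) ≈ 3.2787, r(2.75) ≈ 3.5000, r(3.25) ≈ 3.7081, r(3.75) ≈ 3.9051, r(4.25) ≈ 4.0927, r(4.75) ≈ 4.2720, r(5.25) ≈ 4.4441.
Sum = Δt · [r(1.75) + r(2.25) + r(2.75) + ...].
Sum ≈ 15.1211.

15.1211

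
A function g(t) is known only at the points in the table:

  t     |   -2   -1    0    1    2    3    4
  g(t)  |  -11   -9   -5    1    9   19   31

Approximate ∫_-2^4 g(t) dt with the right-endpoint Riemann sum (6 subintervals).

46

Δt = 1.
Sum = 1·[(-9) + (-5) + 1 + 9 + 19 + 31] = 46.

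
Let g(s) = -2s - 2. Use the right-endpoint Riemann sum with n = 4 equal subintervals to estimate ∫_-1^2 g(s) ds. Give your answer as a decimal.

Δs = (2 − (-1))/4 = 0.75.
Right endpoints: -0.25, 0.5, 1.25, 2.
g(-0.25) = -1.5, g(0.5) = -3, g(1.25) = -4.5, g(2) = -6.
Sum = Δs · [g(-0.25) + g(0.5) + g(1.25) + g(2)].
Sum = -11.25.

-11.25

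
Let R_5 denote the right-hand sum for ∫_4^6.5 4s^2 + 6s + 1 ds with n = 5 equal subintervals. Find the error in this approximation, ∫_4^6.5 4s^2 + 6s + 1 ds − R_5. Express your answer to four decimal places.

-30.4167

Exact integral: ∫_4^6.5 f(s) ds ≈ 362.083333.
R_5 = 392.5.
Error ≈ 362.083333 − 392.5 ≈ -30.4167.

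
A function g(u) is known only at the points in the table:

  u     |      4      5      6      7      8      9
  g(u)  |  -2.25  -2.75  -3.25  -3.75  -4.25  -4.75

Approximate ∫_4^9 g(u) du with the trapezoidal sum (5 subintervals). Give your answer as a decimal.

-17.5

Δu = 1.
T_5 = (1/2)·[(-2.25) + 2·(-2.75) + 2·(-3.25) + 2·(-3.75) + 2·(-4.25) + (-4.75)] = -17.5.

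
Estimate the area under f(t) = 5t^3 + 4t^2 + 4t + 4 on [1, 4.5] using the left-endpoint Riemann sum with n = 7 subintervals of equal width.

555.1875

Δt = (4.5 − 1)/7 = 0.5.
Left endpoints: 1, 1.5, 2, 2.5, 3, 3.5, 4.
f(1) = 17, f(1.5) = 35.875, f(2) = 68, f(2.5) = 117.125, f(3) = 187, f(3.5) = 281.375, f(4) = 404.
Sum = Δt · [f(1) + f(1.5) + f(2) + ...].
Sum = 555.1875.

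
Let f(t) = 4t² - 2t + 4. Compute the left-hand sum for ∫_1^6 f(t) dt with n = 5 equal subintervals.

Δt = (6 − 1)/5 = 1.
Left endpoints: 1, 2, 3, 4, 5.
f(1) = 6, f(2) = 16, f(3) = 34, f(4) = 60, f(5) = 94.
Sum = Δt · [f(1) + f(2) + f(3) + f(4) + f(5)].
Sum = 210.

210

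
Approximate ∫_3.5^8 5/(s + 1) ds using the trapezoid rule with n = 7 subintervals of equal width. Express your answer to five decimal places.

3.47210

Δs = (8 − 3.5)/7 = 9/14.
f(3.5) = 10/9, f(29/7) = 35/36, f(67/14) = 70/81, f(38/7) = 7/9, f(85/14) = 70/99, f(47/7) = 35/54, f(103/14) = 70/117, f(8) = 5/9.
T_7 = (Δs/2)·[f(s_0) + 2f(s_1) + ... + 2f(s_{6}) + f(s_7)].
Sum ≈ 3.47210.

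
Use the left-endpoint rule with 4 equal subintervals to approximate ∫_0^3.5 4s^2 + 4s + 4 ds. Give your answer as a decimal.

Δs = (3.5 − 0)/4 = 0.875.
Left endpoints: 0, 0.875, 1.75, 2.625.
f(0) = 4, f(0.875) = 10.5625, f(1.75) = 23.25, f(2.625) = 42.0625.
Sum = Δs · [f(0) + f(0.875) + f(1.75) + f(2.625)].
Sum = 69.890625.

69.890625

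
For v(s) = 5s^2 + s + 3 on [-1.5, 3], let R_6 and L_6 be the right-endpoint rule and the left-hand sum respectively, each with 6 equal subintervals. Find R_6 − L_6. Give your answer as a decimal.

R_6 = 83.953125.
L_6 = 55.265625.
R_6 − L_6 = 28.6875.

28.6875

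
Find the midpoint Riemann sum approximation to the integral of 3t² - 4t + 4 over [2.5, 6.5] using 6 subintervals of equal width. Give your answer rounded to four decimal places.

202.5556

Δt = (6.5 − 2.5)/6 = 2/3.
Midpoints: 17/6, 3.5, 25/6, 29/6, 5.5, 37/6.
f(17/6) = 16.75, f(3.5) = 26.75, f(25/6) = 473/12, f(29/6) = 54.75, f(5.5) = 72.75, f(37/6) = 1121/12.
Sum = Δt · [f(17/6) + f(3.5) + f(25/6) + ...].
Sum ≈ 202.5556.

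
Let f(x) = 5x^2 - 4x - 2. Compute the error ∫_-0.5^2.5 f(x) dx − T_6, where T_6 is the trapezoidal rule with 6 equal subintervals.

-0.625

Exact integral: ∫_-0.5^2.5 f(x) dx = 8.25.
T_6 = 8.875.
Error = 8.25 − 8.875 = -0.625.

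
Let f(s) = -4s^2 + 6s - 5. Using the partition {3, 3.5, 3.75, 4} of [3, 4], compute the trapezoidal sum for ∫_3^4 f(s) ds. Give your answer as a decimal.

Subinterval widths: 0.5, 0.25, 0.25.
f(3) = -23, f(3.5) = -33, f(3.75) = -38.75, f(4) = -45.
On each subinterval the trapezoid contributes (Δs_i/2)·[f(s_{i-1}) + f(s_i)].
Sum = -33.4375.

-33.4375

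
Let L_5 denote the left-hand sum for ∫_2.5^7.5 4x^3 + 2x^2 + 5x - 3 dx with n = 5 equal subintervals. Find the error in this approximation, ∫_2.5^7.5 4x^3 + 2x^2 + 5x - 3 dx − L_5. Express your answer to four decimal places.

823.3333

Exact integral: ∫_2.5^7.5 f(x) dx ≈ 3505.833333.
L_5 = 2682.5.
Error ≈ 3505.833333 − 2682.5 ≈ 823.3333.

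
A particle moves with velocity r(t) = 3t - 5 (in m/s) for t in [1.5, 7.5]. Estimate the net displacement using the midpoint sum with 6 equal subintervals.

51

Δt = (7.5 − 1.5)/6 = 1.
Midpoints: 2, 3, 4, 5, 6, 7.
r(2) = 1, r(3) = 4, r(4) = 7, r(5) = 10, r(6) = 13, r(7) = 16.
Sum = Δt · [r(2) + r(3) + r(4) + ...].
Sum = 51.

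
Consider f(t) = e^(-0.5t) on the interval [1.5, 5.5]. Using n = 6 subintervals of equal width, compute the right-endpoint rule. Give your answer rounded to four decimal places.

Δt = (5.5 − 1.5)/6 = 2/3.
Right endpoints: 13/6, 17/6, 3.5, 25/6, 29/6, 5.5.
f(13/6) ≈ 0.3385, f(17/6) ≈ 0.2425, f(3.5) ≈ 0.1738, f(25/6) ≈ 0.1245, f(29/6) ≈ 0.0892, f(5.5) ≈ 0.0639.
Sum = Δt · [f(13/6) + f(17/6) + f(3.5) + ...].
Sum ≈ 0.6883.

0.6883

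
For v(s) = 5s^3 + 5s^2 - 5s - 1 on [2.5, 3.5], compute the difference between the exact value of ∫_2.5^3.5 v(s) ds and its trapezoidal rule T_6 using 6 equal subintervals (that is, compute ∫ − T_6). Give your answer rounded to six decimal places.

-0.231481

Exact integral: ∫_2.5^3.5 v(s) ds ≈ 168.16666667.
T_6 ≈ 168.39814815.
Error ≈ 168.16666667 − 168.39814815 ≈ -0.231481.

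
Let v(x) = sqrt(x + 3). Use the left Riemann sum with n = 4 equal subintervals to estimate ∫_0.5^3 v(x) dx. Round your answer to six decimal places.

Δx = (3 − 0.5)/4 = 0.625.
Left endpoints: 0.5, 1.125, 1.75, 2.375.
v(0.5) ≈ 1.870829, v(1.125) ≈ 2.031010, v(1.75) ≈ 2.179449, v(2.375) ≈ 2.318405.
Sum = Δx · [v(0.5) + v(1.125) + v(1.75) + v(2.375)].
Sum ≈ 5.249808.

5.249808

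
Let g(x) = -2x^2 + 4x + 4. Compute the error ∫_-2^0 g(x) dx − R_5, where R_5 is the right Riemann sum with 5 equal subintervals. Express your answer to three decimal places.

Exact integral: ∫_-2^0 g(x) dx ≈ -5.33333.
R_5 = -2.24.
Error ≈ -5.33333 − (-2.24) ≈ -3.093.

-3.093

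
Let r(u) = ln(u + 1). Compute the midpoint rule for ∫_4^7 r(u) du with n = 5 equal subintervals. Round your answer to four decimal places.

5.5895

Δu = (7 − 4)/5 = 0.6.
Midpoints: 4.3, 4.9, 5.5, 6.1, 6.7.
r(4.3) ≈ 1.6677, r(4.9) ≈ 1.7750, r(5.5) ≈ 1.8718, r(6.1) ≈ 1.9601, r(6.7) ≈ 2.0412.
Sum = Δu · [r(4.3) + r(4.9) + r(5.5) + r(6.1) + r(6.7)].
Sum ≈ 5.5895.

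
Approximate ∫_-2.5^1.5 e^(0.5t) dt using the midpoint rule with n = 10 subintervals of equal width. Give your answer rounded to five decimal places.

3.65490

Δt = (1.5 − (-2.5))/10 = 0.4.
Midpoints: -2.3, -1.9, -1.5, -1.1, -0.7, -0.3, 0.1, 0.5, 0.9, 1.3.
f(-2.3) ≈ 0.31664, f(-1.9) ≈ 0.38674, f(-1.5) ≈ 0.47237, f(-1.1) ≈ 0.57695, f(-0.7) ≈ 0.70469, f(-0.3) ≈ 0.86071, f(0.1) ≈ 1.05127, f(0.5) ≈ 1.28403, f(0.9) ≈ 1.56831, f(1.3) ≈ 1.91554.
Sum = Δt · [f(-2.3) + f(-1.9) + f(-1.5) + ...].
Sum ≈ 3.65490.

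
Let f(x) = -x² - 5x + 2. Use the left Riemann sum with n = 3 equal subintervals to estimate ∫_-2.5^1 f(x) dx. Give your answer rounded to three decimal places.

Δx = (1 − (-2.5))/3 = 7/6.
Left endpoints: -2.5, -4/3, -1/6.
f(-2.5) = 8.25, f(-4/3) = 62/9, f(-1/6) = 101/36.
Sum = Δx · [f(-2.5) + f(-4/3) + f(-1/6)].
Sum ≈ 20.935.

20.935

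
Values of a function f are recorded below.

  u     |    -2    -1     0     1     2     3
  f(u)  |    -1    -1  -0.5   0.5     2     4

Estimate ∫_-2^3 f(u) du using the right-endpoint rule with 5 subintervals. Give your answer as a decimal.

5

Δu = 1.
Sum = 1·[(-1) + (-0.5) + 0.5 + 2 + 4] = 5.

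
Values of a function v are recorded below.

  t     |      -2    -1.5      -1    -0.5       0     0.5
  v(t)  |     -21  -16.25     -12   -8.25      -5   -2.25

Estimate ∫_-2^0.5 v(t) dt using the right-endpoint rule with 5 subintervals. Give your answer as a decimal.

Δt = 0.5.
Sum = 0.5·[(-16.25) + (-12) + (-8.25) + (-5) + (-2.25)] = -21.875.

-21.875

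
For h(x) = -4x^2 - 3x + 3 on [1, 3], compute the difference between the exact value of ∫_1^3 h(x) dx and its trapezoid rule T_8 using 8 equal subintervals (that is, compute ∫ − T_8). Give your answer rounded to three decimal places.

0.083

Exact integral: ∫_1^3 h(x) dx ≈ -40.66667.
T_8 = -40.75.
Error ≈ -40.66667 − (-40.75) ≈ 0.083.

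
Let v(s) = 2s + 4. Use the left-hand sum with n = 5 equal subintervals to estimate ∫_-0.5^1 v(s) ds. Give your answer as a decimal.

Δs = (1 − (-0.5))/5 = 0.3.
Left endpoints: -0.5, -0.2, 0.1, 0.4, 0.7.
v(-0.5) = 3, v(-0.2) = 3.6, v(0.1) = 4.2, v(0.4) = 4.8, v(0.7) = 5.4.
Sum = Δs · [v(-0.5) + v(-0.2) + v(0.1) + v(0.4) + v(0.7)].
Sum = 6.3.

6.3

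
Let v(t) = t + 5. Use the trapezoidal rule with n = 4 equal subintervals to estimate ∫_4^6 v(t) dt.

20

Δt = (6 − 4)/4 = 0.5.
v(4) = 9, v(4.5) = 9.5, v(5) = 10, v(5.5) = 10.5, v(6) = 11.
T_4 = (Δt/2)·[v(t_0) + 2v(t_1) + 2v(t_2) + 2v(t_3) + v(t_4)].
Sum = 20.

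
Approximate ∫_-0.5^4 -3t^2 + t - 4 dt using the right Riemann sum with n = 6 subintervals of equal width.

-91.546875

Δt = (4 − (-0.5))/6 = 0.75.
Right endpoints: 0.25, 1, 1.75, 2.5, 3.25, 4.
f(0.25) = -3.9375, f(1) = -6, f(1.75) = -11.4375, f(2.5) = -20.25, f(3.25) = -32.4375, f(4) = -48.
Sum = Δt · [f(0.25) + f(1) + f(1.75) + ...].
Sum = -91.546875.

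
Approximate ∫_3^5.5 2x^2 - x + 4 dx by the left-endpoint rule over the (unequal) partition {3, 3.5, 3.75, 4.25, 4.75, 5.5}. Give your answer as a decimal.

Subinterval widths: 0.5, 0.25, 0.5, 0.5, 0.75.
Left endpoints: 3, 3.5, 3.75, 4.25, 4.75.
f(3) = 19, f(3.5) = 25, f(3.75) = 28.375, f(4.25) = 35.875, f(4.75) = 44.375.
Sum = Σ Δx_i · f(x_i).
Sum = 81.15625.

81.15625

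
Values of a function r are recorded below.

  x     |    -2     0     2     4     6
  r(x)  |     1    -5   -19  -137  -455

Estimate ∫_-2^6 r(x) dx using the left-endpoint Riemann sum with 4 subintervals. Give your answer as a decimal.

-320

Δx = 2.
Sum = 2·[1 + (-5) + (-19) + (-137)] = -320.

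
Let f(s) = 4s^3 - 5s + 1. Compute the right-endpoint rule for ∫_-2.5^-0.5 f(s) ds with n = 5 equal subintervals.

-12.56

Δs = (-0.5 − (-2.5))/5 = 0.4.
Right endpoints: -2.1, -1.7, -1.3, -0.9, -0.5.
f(-2.1) = -25.544, f(-1.7) = -10.152, f(-1.3) = -1.288, f(-0.9) = 2.584, f(-0.5) = 3.
Sum = Δs · [f(-2.1) + f(-1.7) + f(-1.3) + f(-0.9) + f(-0.5)].
Sum = -12.56.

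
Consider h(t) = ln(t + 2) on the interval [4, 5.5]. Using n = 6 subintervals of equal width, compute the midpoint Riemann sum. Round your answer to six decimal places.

Δt = (5.5 − 4)/6 = 0.25.
Midpoints: 4.125, 4.375, 4.625, 4.875, 5.125, 5.375.
h(4.125) ≈ 1.812379, h(4.375) ≈ 1.852384, h(4.625) ≈ 1.890850, h(4.875) ≈ 1.927892, h(5.125) ≈ 1.963610, h(5.375) ≈ 1.998096.
Sum = Δt · [h(4.125) + h(4.375) + h(4.625) + ...].
Sum ≈ 2.861303.

2.861303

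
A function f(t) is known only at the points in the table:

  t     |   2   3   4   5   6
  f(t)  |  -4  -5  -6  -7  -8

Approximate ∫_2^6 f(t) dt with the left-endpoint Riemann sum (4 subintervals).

-22

Δt = 1.
Sum = 1·[(-4) + (-5) + (-6) + (-7)] = -22.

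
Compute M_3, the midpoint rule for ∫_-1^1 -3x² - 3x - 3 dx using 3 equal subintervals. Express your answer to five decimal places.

-7.77778

Δx = (1 − (-1))/3 = 2/3.
Midpoints: -2/3, 0, 2/3.
f(-2/3) = -7/3, f(0) = -3, f(2/3) = -19/3.
Sum = Δx · [f(-2/3) + f(0) + f(2/3)].
Sum ≈ -7.77778.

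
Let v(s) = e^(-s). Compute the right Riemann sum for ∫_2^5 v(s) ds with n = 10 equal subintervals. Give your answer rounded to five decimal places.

Δs = (5 − 2)/10 = 0.3.
Right endpoints: 2.3, 2.6, 2.9, 3.2, 3.5, 3.8, 4.1, 4.4, 4.7, 5.
v(2.3) ≈ 0.10026, v(2.6) ≈ 0.07427, v(2.9) ≈ 0.05502, v(3.2) ≈ 0.04076, v(3.5) ≈ 0.03020, v(3.8) ≈ 0.02237, v(4.1) ≈ 0.01657, v(4.4) ≈ 0.01228, v(4.7) ≈ 0.00910, v(5) ≈ 0.00674.
Sum = Δs · [v(2.3) + v(2.6) + v(2.9) + ...].
Sum ≈ 0.11027.

0.11027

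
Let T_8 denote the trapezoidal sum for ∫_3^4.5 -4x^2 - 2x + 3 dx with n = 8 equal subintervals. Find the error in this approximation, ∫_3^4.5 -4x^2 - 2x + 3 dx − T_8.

0.03515625

Exact integral: ∫_3^4.5 f(x) dx = -92.25.
T_8 = -92.28515625.
Error = -92.25 − (-92.28515625) = 0.03515625.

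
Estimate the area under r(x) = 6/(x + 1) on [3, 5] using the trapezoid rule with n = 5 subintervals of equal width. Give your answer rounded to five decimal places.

2.43556

Δx = (5 − 3)/5 = 0.4.
r(3) = 1.5, r(3.4) = 15/11, r(3.8) = 1.25, r(4.2) = 15/13, r(4.6) = 15/14, r(5) = 1.
T_5 = (Δx/2)·[r(x_0) + 2r(x_1) + ... + 2r(x_{4}) + r(x_5)].
Sum ≈ 2.43556.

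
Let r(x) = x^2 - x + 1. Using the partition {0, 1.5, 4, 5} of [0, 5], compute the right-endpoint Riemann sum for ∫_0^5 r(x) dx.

Subinterval widths: 1.5, 2.5, 1.
Right endpoints: 1.5, 4, 5.
r(1.5) = 1.75, r(4) = 13, r(5) = 21.
Sum = Σ Δx_i · r(x_i).
Sum = 56.125.

56.125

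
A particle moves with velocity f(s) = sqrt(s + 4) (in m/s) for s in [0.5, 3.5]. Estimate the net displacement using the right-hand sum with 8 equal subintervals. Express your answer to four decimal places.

7.4442

Δs = (3.5 − 0.5)/8 = 0.375.
Right endpoints: 0.875, 1.25, 1.625, 2, 2.375, 2.75, 3.125, 3.5.
f(0.875) ≈ 2.2079, f(1.25) ≈ 2.2913, f(1.625) ≈ 2.3717, f(2) ≈ 2.4495, f(2.375) ≈ 2.5249, f(2.75) ≈ 2.5981, f(3.125) ≈ 2.6693, f(3.5) ≈ 2.7386.
Sum = Δs · [f(0.875) + f(1.25) + f(1.625) + ...].
Sum ≈ 7.4442.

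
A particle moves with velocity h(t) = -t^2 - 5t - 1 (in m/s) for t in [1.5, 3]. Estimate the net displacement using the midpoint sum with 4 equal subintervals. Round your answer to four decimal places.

Δt = (3 − 1.5)/4 = 0.375.
Midpoints: 1.6875, 2.0625, 2.4375, 2.8125.
h(1.6875) = -12.28515625, h(2.0625) = -15.56640625, h(2.4375) = -19.12890625, h(2.8125) = -22.97265625.
Sum = Δt · [h(1.6875) + h(2.0625) + h(2.4375) + h(2.8125)].
Sum ≈ -26.2324.

-26.2324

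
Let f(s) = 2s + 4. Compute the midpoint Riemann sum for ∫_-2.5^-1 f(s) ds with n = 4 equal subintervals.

Δs = (-1 − (-2.5))/4 = 0.375.
Midpoints: -2.3125, -1.9375, -1.5625, -1.1875.
f(-2.3125) = -0.625, f(-1.9375) = 0.125, f(-1.5625) = 0.875, f(-1.1875) = 1.625.
Sum = Δs · [f(-2.3125) + f(-1.9375) + f(-1.5625) + f(-1.1875)].
Sum = 0.75.

0.75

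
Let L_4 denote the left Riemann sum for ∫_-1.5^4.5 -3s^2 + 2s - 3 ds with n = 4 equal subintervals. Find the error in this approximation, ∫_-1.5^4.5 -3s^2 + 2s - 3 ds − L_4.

Exact integral: ∫_-1.5^4.5 f(s) ds = -94.5.
L_4 = -69.75.
Error = -94.5 − (-69.75) = -24.75.

-24.75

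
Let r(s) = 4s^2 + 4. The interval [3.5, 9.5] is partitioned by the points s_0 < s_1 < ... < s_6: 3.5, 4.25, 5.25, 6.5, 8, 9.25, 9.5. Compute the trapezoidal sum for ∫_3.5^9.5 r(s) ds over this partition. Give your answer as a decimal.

Subinterval widths: 0.75, 1, 1.25, 1.5, 1.25, 0.25.
r(3.5) = 53, r(4.25) = 76.25, r(5.25) = 114.25, r(6.5) = 173, r(8) = 260, r(9.25) = 346.25, r(9.5) = 365.
On each subinterval the trapezoid contributes (Δs_i/2)·[r(s_{i-1}) + r(s_i)].
Sum = 1115.8125.

1115.8125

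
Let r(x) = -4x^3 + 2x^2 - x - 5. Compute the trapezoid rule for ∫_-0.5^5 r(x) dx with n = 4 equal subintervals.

Δx = (5 − (-0.5))/4 = 1.375.
r(-0.5) = -3.5, r(0.875) = -7.0234375, r(2.25) = -42.6875, r(3.625) = -172.8828125, r(5) = -460.
T_4 = (Δx/2)·[r(x_0) + 2r(x_1) + 2r(x_2) + 2r(x_3) + r(x_4)].
Sum = -624.72265625.

-624.72265625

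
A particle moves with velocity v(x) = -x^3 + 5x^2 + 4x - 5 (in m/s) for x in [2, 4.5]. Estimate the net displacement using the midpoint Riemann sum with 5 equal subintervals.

60.2734375

Δx = (4.5 − 2)/5 = 0.5.
Midpoints: 2.25, 2.75, 3.25, 3.75, 4.25.
v(2.25) = 17.921875, v(2.75) = 23.015625, v(3.25) = 26.484375, v(3.75) = 27.578125, v(4.25) = 25.546875.
Sum = Δx · [v(2.25) + v(2.75) + v(3.25) + v(3.75) + v(4.25)].
Sum = 60.2734375.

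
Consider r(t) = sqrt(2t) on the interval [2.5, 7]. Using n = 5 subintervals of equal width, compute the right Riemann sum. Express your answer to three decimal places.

14.400

Δt = (7 − 2.5)/5 = 0.9.
Right endpoints: 3.4, 4.3, 5.2, 6.1, 7.
r(3.4) ≈ 2.608, r(4.3) ≈ 2.933, r(5.2) ≈ 3.225, r(6.1) ≈ 3.493, r(7) ≈ 3.742.
Sum = Δt · [r(3.4) + r(4.3) + r(5.2) + r(6.1) + r(7)].
Sum ≈ 14.400.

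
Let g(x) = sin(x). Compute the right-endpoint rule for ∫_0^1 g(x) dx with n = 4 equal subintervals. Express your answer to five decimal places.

0.56248

Δx = (1 − 0)/4 = 0.25.
Right endpoints: 0.25, 0.5, 0.75, 1.
g(0.25) ≈ 0.24740, g(0.5) ≈ 0.47943, g(0.75) ≈ 0.68164, g(1) ≈ 0.84147.
Sum = Δx · [g(0.25) + g(0.5) + g(0.75) + g(1)].
Sum ≈ 0.56248.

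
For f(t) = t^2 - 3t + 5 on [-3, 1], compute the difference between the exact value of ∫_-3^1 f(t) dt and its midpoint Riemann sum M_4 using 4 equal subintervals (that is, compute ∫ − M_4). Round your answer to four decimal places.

0.3333

Exact integral: ∫_-3^1 f(t) dt ≈ 41.333333.
M_4 = 41.
Error ≈ 41.333333 − 41 ≈ 0.3333.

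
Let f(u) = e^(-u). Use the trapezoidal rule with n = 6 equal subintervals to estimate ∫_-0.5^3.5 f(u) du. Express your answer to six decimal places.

Δu = (3.5 − (-0.5))/6 = 2/3.
f(-0.5) ≈ 1.648721, f(1/6) ≈ 0.846482, f(5/6) ≈ 0.434598, f(1.5) ≈ 0.223130, f(13/6) ≈ 0.114559, f(17/6) ≈ 0.058816, f(3.5) ≈ 0.030197.
T_6 = (Δu/2)·[f(u_0) + 2f(u_1) + ... + 2f(u_{5}) + f(u_6)].
Sum ≈ 1.678030.

1.678030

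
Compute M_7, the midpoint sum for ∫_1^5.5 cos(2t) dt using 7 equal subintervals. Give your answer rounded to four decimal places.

-1.0237

Δt = (5.5 − 1)/7 = 9/14.
Midpoints: 37/28, 55/28, 73/28, 3.25, 109/28, 127/28, 145/28.
f(37/28) ≈ -0.8782, f(55/28) ≈ -0.7060, f(73/28) ≈ 0.4811, f(3.25) ≈ 0.9766, f(109/28) ≈ 0.0682, f(127/28) ≈ -0.9382, f(145/28) ≈ -0.5959.
Sum = Δt · [f(37/28) + f(55/28) + f(73/28) + ...].
Sum ≈ -1.0237.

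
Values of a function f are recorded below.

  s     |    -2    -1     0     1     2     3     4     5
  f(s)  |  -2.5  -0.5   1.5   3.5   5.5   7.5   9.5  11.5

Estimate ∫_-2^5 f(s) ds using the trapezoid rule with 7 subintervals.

Δs = 1.
T_7 = (1/2)·[(-2.5) + 2·(-0.5) + 2·1.5 + 2·3.5 + 2·5.5 + 2·7.5 + 2·9.5 + 11.5] = 31.5.

31.5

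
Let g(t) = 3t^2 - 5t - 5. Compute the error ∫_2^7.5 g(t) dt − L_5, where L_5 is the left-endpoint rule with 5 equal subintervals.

67.76

Exact integral: ∫_2^7.5 g(t) dt = 255.75.
L_5 = 187.99.
Error = 255.75 − 187.99 = 67.76.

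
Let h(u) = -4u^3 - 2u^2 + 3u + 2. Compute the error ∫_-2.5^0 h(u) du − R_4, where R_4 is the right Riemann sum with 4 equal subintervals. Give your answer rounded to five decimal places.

11.16536

Exact integral: ∫_-2.5^0 h(u) du ≈ 24.2708333.
R_4 = 13.10546875.
Error ≈ 24.2708333 − 13.10546875 ≈ 11.16536.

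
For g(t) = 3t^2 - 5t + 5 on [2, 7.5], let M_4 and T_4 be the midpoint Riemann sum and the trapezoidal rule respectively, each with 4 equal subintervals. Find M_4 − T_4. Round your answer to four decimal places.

M_4 ≈ 308.150391.
T_4 = 315.94921875.
M_4 − T_4 ≈ -7.7988.

-7.7988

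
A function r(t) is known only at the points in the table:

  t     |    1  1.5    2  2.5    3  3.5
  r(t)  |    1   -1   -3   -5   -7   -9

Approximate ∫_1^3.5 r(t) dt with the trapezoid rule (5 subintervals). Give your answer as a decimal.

-10

Δt = 0.5.
T_5 = (0.5/2)·[1 + 2·(-1) + 2·(-3) + 2·(-5) + 2·(-7) + (-9)] = -10.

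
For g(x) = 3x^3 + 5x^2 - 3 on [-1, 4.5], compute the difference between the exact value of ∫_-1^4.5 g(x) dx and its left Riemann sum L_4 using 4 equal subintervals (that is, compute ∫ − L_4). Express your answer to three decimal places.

220.218

Exact integral: ∫_-1^4.5 g(x) dx ≈ 443.83854.
L_4 ≈ 223.62012.
Error ≈ 443.83854 − 223.62012 ≈ 220.218.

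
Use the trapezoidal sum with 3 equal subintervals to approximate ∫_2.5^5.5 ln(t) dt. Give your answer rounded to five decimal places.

Δt = (5.5 − 2.5)/3 = 1.
f(2.5) ≈ 0.91629, f(3.5) ≈ 1.25276, f(4.5) ≈ 1.50408, f(5.5) ≈ 1.70475.
T_3 = (Δt/2)·[f(t_0) + 2f(t_1) + 2f(t_2) + f(t_3)].
Sum ≈ 4.06736.

4.06736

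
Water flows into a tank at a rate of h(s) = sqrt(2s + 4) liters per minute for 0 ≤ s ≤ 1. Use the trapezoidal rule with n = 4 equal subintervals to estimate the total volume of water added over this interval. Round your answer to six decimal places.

Δs = (1 − 0)/4 = 0.25.
h(0) ≈ 2.000000, h(0.25) ≈ 2.121320, h(0.5) ≈ 2.236068, h(0.75) ≈ 2.345208, h(1) ≈ 2.449490.
T_4 = (Δs/2)·[h(s_0) + 2h(s_1) + 2h(s_2) + 2h(s_3) + h(s_4)].
Sum ≈ 2.231835.

2.231835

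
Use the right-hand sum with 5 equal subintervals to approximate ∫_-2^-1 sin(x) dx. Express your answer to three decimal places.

Δx = (-1 − (-2))/5 = 0.2.
Right endpoints: -1.8, -1.6, -1.4, -1.2, -1.
f(-1.8) ≈ -0.974, f(-1.6) ≈ -1.000, f(-1.4) ≈ -0.985, f(-1.2) ≈ -0.932, f(-1) ≈ -0.841.
Sum = Δx · [f(-1.8) + f(-1.6) + f(-1.4) + f(-1.2) + f(-1)].
Sum ≈ -0.946.

-0.946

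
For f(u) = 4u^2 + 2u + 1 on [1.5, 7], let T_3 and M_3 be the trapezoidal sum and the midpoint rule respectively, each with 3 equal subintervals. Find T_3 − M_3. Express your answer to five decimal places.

18.48611

T_3 ≈ 517.4074074.
M_3 ≈ 498.9212963.
T_3 − M_3 ≈ 18.48611.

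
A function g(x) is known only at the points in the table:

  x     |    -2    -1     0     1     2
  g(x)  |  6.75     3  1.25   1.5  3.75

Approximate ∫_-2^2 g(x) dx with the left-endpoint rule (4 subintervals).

Δx = 1.
Sum = 1·[6.75 + 3 + 1.25 + 1.5] = 12.5.

12.5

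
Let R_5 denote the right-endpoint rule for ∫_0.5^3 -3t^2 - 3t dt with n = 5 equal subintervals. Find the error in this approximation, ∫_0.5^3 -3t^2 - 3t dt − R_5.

Exact integral: ∫_0.5^3 f(t) dt = -40.
R_5 = -48.75.
Error = -40 − (-48.75) = 8.75.

8.75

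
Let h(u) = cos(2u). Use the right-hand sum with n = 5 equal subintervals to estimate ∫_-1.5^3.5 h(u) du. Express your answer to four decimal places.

Δu = (3.5 − (-1.5))/5 = 1.
Right endpoints: -0.5, 0.5, 1.5, 2.5, 3.5.
h(-0.5) ≈ 0.5403, h(0.5) ≈ 0.5403, h(1.5) ≈ -0.9900, h(2.5) ≈ 0.2837, h(3.5) ≈ 0.7539.
Sum = Δu · [h(-0.5) + h(0.5) + h(1.5) + h(2.5) + h(3.5)].
Sum ≈ 1.1282.

1.1282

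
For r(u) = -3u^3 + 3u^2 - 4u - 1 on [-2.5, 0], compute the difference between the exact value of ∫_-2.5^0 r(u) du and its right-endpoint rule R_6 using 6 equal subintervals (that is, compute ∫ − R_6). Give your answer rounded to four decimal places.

Exact integral: ∫_-2.5^0 r(u) du = 54.921875.
R_6 ≈ 40.197483.
Error ≈ 54.921875 − 40.197483 ≈ 14.7244.

14.7244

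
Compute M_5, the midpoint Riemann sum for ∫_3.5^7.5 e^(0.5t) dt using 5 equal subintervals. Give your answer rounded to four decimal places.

Δt = (7.5 − 3.5)/5 = 0.8.
Midpoints: 3.9, 4.7, 5.5, 6.3, 7.1.
f(3.9) ≈ 7.0287, f(4.7) ≈ 10.4856, f(5.5) ≈ 15.6426, f(6.3) ≈ 23.3361, f(7.1) ≈ 34.8133.
Sum = Δt · [f(3.9) + f(4.7) + f(5.5) + f(6.3) + f(7.1)].
Sum ≈ 73.0450.

73.0450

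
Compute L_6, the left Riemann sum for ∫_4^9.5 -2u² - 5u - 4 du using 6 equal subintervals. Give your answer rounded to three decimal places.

Δu = (9.5 − 4)/6 = 11/12.
Left endpoints: 4, 59/12, 35/6, 6.75, 23/3, 103/12.
f(4) = -56, f(59/12) = -5539/72, f(35/6) = -911/9, f(6.75) = -128.875, f(23/3) = -1439/9, f(103/12) = -13987/72.
Sum = Δu · [f(4) + f(59/12) + f(35/6) + ...].
Sum ≈ -657.416.

-657.416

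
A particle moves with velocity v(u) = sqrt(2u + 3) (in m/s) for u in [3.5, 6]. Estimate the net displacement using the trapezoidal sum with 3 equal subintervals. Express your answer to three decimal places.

8.821

Δu = (6 − 3.5)/3 = 5/6.
v(3.5) ≈ 3.162, v(13/3) ≈ 3.416, v(31/6) ≈ 3.651, v(6) ≈ 3.873.
T_3 = (Δu/2)·[v(u_0) + 2v(u_1) + 2v(u_2) + v(u_3)].
Sum ≈ 8.821.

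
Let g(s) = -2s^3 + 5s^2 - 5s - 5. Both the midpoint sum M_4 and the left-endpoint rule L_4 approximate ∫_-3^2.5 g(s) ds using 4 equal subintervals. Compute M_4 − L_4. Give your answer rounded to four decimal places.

M_4 ≈ 65.752930.
L_4 ≈ 169.619141.
M_4 − L_4 ≈ -103.8662.

-103.8662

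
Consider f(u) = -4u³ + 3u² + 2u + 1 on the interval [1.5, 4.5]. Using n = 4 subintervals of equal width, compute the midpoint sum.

-291.609375

Δu = (4.5 − 1.5)/4 = 0.75.
Midpoints: 1.875, 2.625, 3.375, 4.125.
f(1.875) = -11.0703125, f(2.625) = -45.4296875, f(3.375) = -111.8515625, f(4.125) = -220.4609375.
Sum = Δu · [f(1.875) + f(2.625) + f(3.375) + f(4.125)].
Sum = -291.609375.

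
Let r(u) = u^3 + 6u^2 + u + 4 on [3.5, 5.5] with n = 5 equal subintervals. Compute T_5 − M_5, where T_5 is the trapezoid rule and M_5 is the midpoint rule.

T_5 = 456.29.
M_5 = 454.73.
T_5 − M_5 = 1.56.

1.56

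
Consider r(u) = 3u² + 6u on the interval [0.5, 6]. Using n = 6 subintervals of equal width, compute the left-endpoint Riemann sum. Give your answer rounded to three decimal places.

261.155

Δu = (6 − 0.5)/6 = 11/12.
Left endpoints: 0.5, 17/12, 7/3, 3.25, 25/6, 61/12.
r(0.5) = 3.75, r(17/12) = 697/48, r(7/3) = 91/3, r(3.25) = 51.1875, r(25/6) = 925/12, r(61/12) = 5185/48.
Sum = Δu · [r(0.5) + r(17/12) + r(7/3) + ...].
Sum ≈ 261.155.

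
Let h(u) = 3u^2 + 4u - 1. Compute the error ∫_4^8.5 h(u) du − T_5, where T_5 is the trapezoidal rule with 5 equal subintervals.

-1.8225

Exact integral: ∫_4^8.5 h(u) du = 658.125.
T_5 = 659.9475.
Error = 658.125 − 659.9475 = -1.8225.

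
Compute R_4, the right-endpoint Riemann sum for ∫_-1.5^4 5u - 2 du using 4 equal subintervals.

42.28125

Δu = (4 − (-1.5))/4 = 1.375.
Right endpoints: -0.125, 1.25, 2.625, 4.
f(-0.125) = -2.625, f(1.25) = 4.25, f(2.625) = 11.125, f(4) = 18.
Sum = Δu · [f(-0.125) + f(1.25) + f(2.625) + f(4)].
Sum = 42.28125.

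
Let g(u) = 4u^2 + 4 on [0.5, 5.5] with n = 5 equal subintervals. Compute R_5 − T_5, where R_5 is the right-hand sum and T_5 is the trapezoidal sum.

60

R_5 = 305.
T_5 = 245.
R_5 − T_5 = 60.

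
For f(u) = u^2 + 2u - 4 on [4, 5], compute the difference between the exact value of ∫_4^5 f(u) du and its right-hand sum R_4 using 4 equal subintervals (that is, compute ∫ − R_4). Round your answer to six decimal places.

-1.385417

Exact integral: ∫_4^5 f(u) du ≈ 25.33333333.
R_4 = 26.71875.
Error ≈ 25.33333333 − 26.71875 ≈ -1.385417.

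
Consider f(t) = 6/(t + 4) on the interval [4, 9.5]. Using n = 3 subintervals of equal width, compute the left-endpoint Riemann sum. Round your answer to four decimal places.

Δt = (9.5 − 4)/3 = 11/6.
Left endpoints: 4, 35/6, 23/3.
f(4) = 0.75, f(35/6) = 36/59, f(23/3) = 18/35.
Sum = Δt · [f(4) + f(35/6) + f(23/3)].
Sum ≈ 3.4365.

3.4365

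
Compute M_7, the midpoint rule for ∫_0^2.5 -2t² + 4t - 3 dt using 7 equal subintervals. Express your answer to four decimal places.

Δt = (2.5 − 0)/7 = 5/14.
Midpoints: 5/28, 15/28, 25/28, 1.25, 45/28, 55/28, 65/28.
f(5/28) = -921/392, f(15/28) = -561/392, f(25/28) = -401/392, f(1.25) = -1.125, f(45/28) = -681/392, f(55/28) = -1121/392, f(65/28) = -1761/392.
Sum = Δt · [f(5/28) + f(15/28) + f(25/28) + ...].
Sum ≈ -5.3635.

-5.3635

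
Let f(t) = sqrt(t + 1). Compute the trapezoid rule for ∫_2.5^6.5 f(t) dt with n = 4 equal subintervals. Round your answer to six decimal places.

9.320759

Δt = (6.5 − 2.5)/4 = 1.
f(2.5) ≈ 1.870829, f(3.5) ≈ 2.121320, f(4.5) ≈ 2.345208, f(5.5) ≈ 2.549510, f(6.5) ≈ 2.738613.
T_4 = (Δt/2)·[f(t_0) + 2f(t_1) + 2f(t_2) + 2f(t_3) + f(t_4)].
Sum ≈ 9.320759.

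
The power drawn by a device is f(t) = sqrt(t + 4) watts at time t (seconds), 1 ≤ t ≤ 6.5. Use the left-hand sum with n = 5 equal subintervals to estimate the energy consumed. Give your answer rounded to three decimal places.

Δt = (6.5 − 1)/5 = 1.1.
Left endpoints: 1, 2.1, 3.2, 4.3, 5.4.
f(1) ≈ 2.236, f(2.1) ≈ 2.470, f(3.2) ≈ 2.683, f(4.3) ≈ 2.881, f(5.4) ≈ 3.066.
Sum = Δt · [f(1) + f(2.1) + f(3.2) + f(4.3) + f(5.4)].
Sum ≈ 14.670.

14.670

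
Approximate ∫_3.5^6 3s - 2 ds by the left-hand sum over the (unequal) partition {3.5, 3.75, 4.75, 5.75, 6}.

27.4375

Subinterval widths: 0.25, 1, 1, 0.25.
Left endpoints: 3.5, 3.75, 4.75, 5.75.
f(3.5) = 8.5, f(3.75) = 9.25, f(4.75) = 12.25, f(5.75) = 15.25.
Sum = Σ Δs_i · f(s_i).
Sum = 27.4375.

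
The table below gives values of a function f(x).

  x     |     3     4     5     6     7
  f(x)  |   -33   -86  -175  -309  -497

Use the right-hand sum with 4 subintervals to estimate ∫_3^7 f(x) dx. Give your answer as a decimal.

-1067

Δx = 1.
Sum = 1·[(-86) + (-175) + (-309) + (-497)] = -1067.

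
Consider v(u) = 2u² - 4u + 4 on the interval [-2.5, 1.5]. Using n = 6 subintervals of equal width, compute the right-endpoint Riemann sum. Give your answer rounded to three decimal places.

Δu = (1.5 − (-2.5))/6 = 2/3.
Right endpoints: -11/6, -7/6, -0.5, 1/6, 5/6, 1.5.
v(-11/6) = 325/18, v(-7/6) = 205/18, v(-0.5) = 6.5, v(1/6) = 61/18, v(5/6) = 37/18, v(1.5) = 2.5.
Sum = Δu · [v(-11/6) + v(-7/6) + v(-0.5) + ...].
Sum ≈ 29.259.

29.259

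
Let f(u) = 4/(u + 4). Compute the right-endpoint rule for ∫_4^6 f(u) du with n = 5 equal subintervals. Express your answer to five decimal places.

0.87287

Δu = (6 − 4)/5 = 0.4.
Right endpoints: 4.4, 4.8, 5.2, 5.6, 6.
f(4.4) = 10/21, f(4.8) = 5/11, f(5.2) = 10/23, f(5.6) = 5/12, f(6) = 0.4.
Sum = Δu · [f(4.4) + f(4.8) + f(5.2) + f(5.6) + f(6)].
Sum ≈ 0.87287.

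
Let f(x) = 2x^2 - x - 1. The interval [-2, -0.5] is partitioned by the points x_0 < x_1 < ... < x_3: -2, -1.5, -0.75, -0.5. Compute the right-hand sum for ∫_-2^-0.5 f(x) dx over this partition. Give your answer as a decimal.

Subinterval widths: 0.5, 0.75, 0.25.
Right endpoints: -1.5, -0.75, -0.5.
f(-1.5) = 5, f(-0.75) = 0.875, f(-0.5) = 0.
Sum = Σ Δx_i · f(x_i).
Sum = 3.15625.

3.15625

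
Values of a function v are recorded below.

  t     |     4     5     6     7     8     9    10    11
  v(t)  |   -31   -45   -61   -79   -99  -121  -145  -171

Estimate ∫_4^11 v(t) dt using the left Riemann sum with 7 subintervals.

Δt = 1.
Sum = 1·[(-31) + (-45) + (-61) + (-79) + (-99) + (-121) + (-145)] = -581.

-581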